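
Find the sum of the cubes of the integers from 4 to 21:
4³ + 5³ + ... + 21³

Use ∑_{k=1}^{n} k³ = [n(n+1)/2]², then subtract the first 3 terms.
∑_{k=1}^{21} k³ = [21×22/2]² = 231² = 53361
∑_{k=1}^{3} k³ = [3×4/2]² = 6² = 36
∑_{k=4}^{21} k³ = 53361 - 36 = 53325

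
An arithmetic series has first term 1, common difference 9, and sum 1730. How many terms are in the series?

Using S = n/2 × [2a + (n-1)d]
1730 = n/2 × [2(1) + (n-1)(9)]
1730 = n/2 × [2 + 9n - 9]
3460 = n × [-7 + 9n]
9n² + (-7)n - 3460 = 0
Discriminant: Δ = (-7)² - 4(9)(-3460) = 49 + 124560 = 124609
√Δ = 353
n = [-(-7) + √Δ] / (2·9) = (7 + 353) / 18 = 360 / 18 = 20
(The negative root is discarded since n must be a positive integer.)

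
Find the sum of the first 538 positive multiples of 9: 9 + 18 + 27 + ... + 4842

Factor out 9: = 9(1 + 2 + ... + 538) = 9 × n(n+1)/2
= 9 × 538×539/2
= 9 × 144991
= 1304919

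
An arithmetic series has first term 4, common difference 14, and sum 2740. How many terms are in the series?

Using S = n/2 × [2a + (n-1)d]
2740 = n/2 × [2(4) + (n-1)(14)]
2740 = n/2 × [8 + 14n - 14]
5480 = n × [-6 + 14n]
14n² + (-6)n - 5480 = 0
Discriminant: Δ = (-6)² - 4(14)(-5480) = 36 + 306880 = 306916
√Δ = 554
n = [-(-6) + √Δ] / (2·14) = (6 + 554) / 28 = 560 / 28 = 20
(The negative root is discarded since n must be a positive integer.)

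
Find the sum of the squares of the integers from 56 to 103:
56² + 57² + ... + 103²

Use ∑_{k=1}^{n} k² = n(n+1)(2n+1)/6, then subtract the first 55 terms.
∑_{k=1}^{103} k² = 103×104×207/6 = 369564
∑_{k=1}^{55} k² = 55×56×111/6 = 56980
∑_{k=56}^{103} k² = 369564 - 56980 = 312584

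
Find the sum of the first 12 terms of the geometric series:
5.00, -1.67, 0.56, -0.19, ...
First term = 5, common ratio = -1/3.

Sₙ = a(1 - rⁿ) / (1 - r)
S_12 = 5(1 - (-1/3)^12) / (1 - (-1/3))
S_12 = 5(1 - (1/531441)) / (4/3)
S_12 = 664300/177147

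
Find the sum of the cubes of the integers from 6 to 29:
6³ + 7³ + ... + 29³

Use ∑_{k=1}^{n} k³ = [n(n+1)/2]², then subtract the first 5 terms.
∑_{k=1}^{29} k³ = [29×30/2]² = 435² = 189225
∑_{k=1}^{5} k³ = [5×6/2]² = 15² = 225
∑_{k=6}^{29} k³ = 189225 - 225 = 189000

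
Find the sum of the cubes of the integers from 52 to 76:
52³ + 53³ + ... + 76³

Use ∑_{k=1}^{n} k³ = [n(n+1)/2]², then subtract the first 51 terms.
∑_{k=1}^{76} k³ = [76×77/2]² = 2926² = 8561476
∑_{k=1}^{51} k³ = [51×52/2]² = 1326² = 1758276
∑_{k=52}^{76} k³ = 8561476 - 1758276 = 6803200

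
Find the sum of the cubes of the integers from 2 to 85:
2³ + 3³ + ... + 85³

Use ∑_{k=1}^{n} k³ = [n(n+1)/2]², then subtract the first 1 terms.
∑_{k=1}^{85} k³ = [85×86/2]² = 3655² = 13359025
∑_{k=1}^{1} k³ = [1×2/2]² = 1² = 1
∑_{k=2}^{85} k³ = 13359025 - 1 = 13359024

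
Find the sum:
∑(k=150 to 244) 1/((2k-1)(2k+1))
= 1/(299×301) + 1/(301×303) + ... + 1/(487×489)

Partial fractions: 1/((2k-1)(2k+1)) = (1/2)[1/(2k-1) - 1/(2k+1)]
The series telescopes:
= (1/2)[1/299 - 1/489]
= 95/146211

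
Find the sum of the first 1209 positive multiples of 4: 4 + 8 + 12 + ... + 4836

Factor out 4: = 4(1 + 2 + ... + 1209) = 4 × n(n+1)/2
= 4 × 1209×1210/2
= 4 × 731445
= 2925780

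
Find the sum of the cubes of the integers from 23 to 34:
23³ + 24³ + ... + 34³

Use ∑_{k=1}^{n} k³ = [n(n+1)/2]², then subtract the first 22 terms.
∑_{k=1}^{34} k³ = [34×35/2]² = 595² = 354025
∑_{k=1}^{22} k³ = [22×23/2]² = 253² = 64009
∑_{k=23}^{34} k³ = 354025 - 64009 = 290016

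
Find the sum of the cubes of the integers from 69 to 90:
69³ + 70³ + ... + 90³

Use ∑_{k=1}^{n} k³ = [n(n+1)/2]², then subtract the first 68 terms.
∑_{k=1}^{90} k³ = [90×91/2]² = 4095² = 16769025
∑_{k=1}^{68} k³ = [68×69/2]² = 2346² = 5503716
∑_{k=69}^{90} k³ = 16769025 - 5503716 = 11265309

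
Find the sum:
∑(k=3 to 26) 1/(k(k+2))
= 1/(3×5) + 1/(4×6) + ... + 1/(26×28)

Partial fractions: 1/(k(k+2)) = (1/2)[1/k - 1/(k+2)]
Telescoping leaves the first two and last two terms:
= (1/2)[1/3 + 1/4 - 1/27 - 1/28]
= 193/756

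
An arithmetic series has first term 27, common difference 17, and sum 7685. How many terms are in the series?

Using S = n/2 × [2a + (n-1)d]
7685 = n/2 × [2(27) + (n-1)(17)]
7685 = n/2 × [54 + 17n - 17]
15370 = n × [37 + 17n]
17n² + (37)n - 15370 = 0
Discriminant: Δ = (37)² - 4(17)(-15370) = 1369 + 1045160 = 1046529
√Δ = 1023
n = [-(37) + √Δ] / (2·17) = (-37 + 1023) / 34 = 986 / 34 = 29
(The negative root is discarded since n must be a positive integer.)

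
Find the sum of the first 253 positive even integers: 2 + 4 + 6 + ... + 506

Sum of first n even numbers = n(n+1)
= 253×254
= 64262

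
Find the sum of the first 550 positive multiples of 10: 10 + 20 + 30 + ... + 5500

Factor out 10: = 10(1 + 2 + ... + 550) = 10 × n(n+1)/2
= 10 × 550×551/2
= 10 × 151525
= 1515250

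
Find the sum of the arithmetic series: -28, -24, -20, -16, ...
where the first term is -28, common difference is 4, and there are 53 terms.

Sₙ = n/2 × (first + last)
Last term = a + (n-1)d = -28 + (53-1)×4 = 180
S_53 = 53/2 × (-28 + 180)
S_53 = 53/2 × 152 = 4028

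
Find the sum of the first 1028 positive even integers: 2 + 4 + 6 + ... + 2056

Sum of first n even numbers = n(n+1)
= 1028×1029
= 1057812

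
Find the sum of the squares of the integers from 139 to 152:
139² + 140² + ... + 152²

Use ∑_{k=1}^{n} k² = n(n+1)(2n+1)/6, then subtract the first 138 terms.
∑_{k=1}^{152} k² = 152×153×305/6 = 1182180
∑_{k=1}^{138} k² = 138×139×277/6 = 885569
∑_{k=139}^{152} k² = 1182180 - 885569 = 296611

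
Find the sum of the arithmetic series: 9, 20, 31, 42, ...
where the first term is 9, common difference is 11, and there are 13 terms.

Sₙ = n/2 × (first + last)
Last term = a + (n-1)d = 9 + (13-1)×11 = 141
S_13 = 13/2 × (9 + 141)
S_13 = 13/2 × 150 = 975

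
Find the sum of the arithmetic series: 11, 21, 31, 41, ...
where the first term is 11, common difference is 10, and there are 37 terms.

Sₙ = n/2 × (first + last)
Last term = a + (n-1)d = 11 + (37-1)×10 = 371
S_37 = 37/2 × (11 + 371)
S_37 = 37/2 × 382 = 7067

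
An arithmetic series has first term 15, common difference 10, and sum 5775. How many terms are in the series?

Using S = n/2 × [2a + (n-1)d]
5775 = n/2 × [2(15) + (n-1)(10)]
5775 = n/2 × [30 + 10n - 10]
11550 = n × [20 + 10n]
10n² + (20)n - 11550 = 0
Discriminant: Δ = (20)² - 4(10)(-11550) = 400 + 462000 = 462400
√Δ = 680
n = [-(20) + √Δ] / (2·10) = (-20 + 680) / 20 = 660 / 20 = 33
(The negative root is discarded since n must be a positive integer.)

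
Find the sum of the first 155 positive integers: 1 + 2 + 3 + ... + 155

Formula: ∑k = n(n+1)/2
= 155×156/2
= 24180/2
= 12090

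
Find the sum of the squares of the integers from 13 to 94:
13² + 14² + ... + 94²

Use ∑_{k=1}^{n} k² = n(n+1)(2n+1)/6, then subtract the first 12 terms.
∑_{k=1}^{94} k² = 94×95×189/6 = 281295
∑_{k=1}^{12} k² = 12×13×25/6 = 650
∑_{k=13}^{94} k² = 281295 - 650 = 280645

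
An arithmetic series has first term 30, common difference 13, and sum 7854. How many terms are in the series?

Using S = n/2 × [2a + (n-1)d]
7854 = n/2 × [2(30) + (n-1)(13)]
7854 = n/2 × [60 + 13n - 13]
15708 = n × [47 + 13n]
13n² + (47)n - 15708 = 0
Discriminant: Δ = (47)² - 4(13)(-15708) = 2209 + 816816 = 819025
√Δ = 905
n = [-(47) + √Δ] / (2·13) = (-47 + 905) / 26 = 858 / 26 = 33
(The negative root is discarded since n must be a positive integer.)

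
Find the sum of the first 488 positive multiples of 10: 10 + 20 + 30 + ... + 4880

Factor out 10: = 10(1 + 2 + ... + 488) = 10 × n(n+1)/2
= 10 × 488×489/2
= 10 × 119316
= 1193160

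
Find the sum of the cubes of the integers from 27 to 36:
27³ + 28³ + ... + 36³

Use ∑_{k=1}^{n} k³ = [n(n+1)/2]², then subtract the first 26 terms.
∑_{k=1}^{36} k³ = [36×37/2]² = 666² = 443556
∑_{k=1}^{26} k³ = [26×27/2]² = 351² = 123201
∑_{k=27}^{36} k³ = 443556 - 123201 = 320355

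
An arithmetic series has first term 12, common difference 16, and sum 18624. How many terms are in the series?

Using S = n/2 × [2a + (n-1)d]
18624 = n/2 × [2(12) + (n-1)(16)]
18624 = n/2 × [24 + 16n - 16]
37248 = n × [8 + 16n]
16n² + (8)n - 37248 = 0
Discriminant: Δ = (8)² - 4(16)(-37248) = 64 + 2383872 = 2383936
√Δ = 1544
n = [-(8) + √Δ] / (2·16) = (-8 + 1544) / 32 = 1536 / 32 = 48
(The negative root is discarded since n must be a positive integer.)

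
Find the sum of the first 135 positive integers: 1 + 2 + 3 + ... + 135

Formula: ∑k = n(n+1)/2
= 135×136/2
= 18360/2
= 9180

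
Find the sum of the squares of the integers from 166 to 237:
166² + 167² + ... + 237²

Use ∑_{k=1}^{n} k² = n(n+1)(2n+1)/6, then subtract the first 165 terms.
∑_{k=1}^{237} k² = 237×238×475/6 = 4465475
∑_{k=1}^{165} k² = 165×166×331/6 = 1511015
∑_{k=166}^{237} k² = 4465475 - 1511015 = 2954460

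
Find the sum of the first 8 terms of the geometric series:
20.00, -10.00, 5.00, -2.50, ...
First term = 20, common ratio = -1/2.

Sₙ = a(1 - rⁿ) / (1 - r)
S_8 = 20(1 - (-1/2)^8) / (1 - (-1/2))
S_8 = 20(1 - (1/256)) / (3/2)
S_8 = 425/32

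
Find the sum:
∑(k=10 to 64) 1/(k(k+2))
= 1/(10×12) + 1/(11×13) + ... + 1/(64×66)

Partial fractions: 1/(k(k+2)) = (1/2)[1/k - 1/(k+2)]
Telescoping leaves the first two and last two terms:
= (1/2)[1/10 + 1/11 - 1/65 - 1/66]
= 172/2145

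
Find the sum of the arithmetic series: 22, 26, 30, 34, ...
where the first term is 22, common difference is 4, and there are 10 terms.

Sₙ = n/2 × (first + last)
Last term = a + (n-1)d = 22 + (10-1)×4 = 58
S_10 = 10/2 × (22 + 58)
S_10 = 10/2 × 80 = 400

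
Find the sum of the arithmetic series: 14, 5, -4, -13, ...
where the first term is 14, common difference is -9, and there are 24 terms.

Sₙ = n/2 × (first + last)
Last term = a + (n-1)d = 14 + (24-1)×(-9) = -193
S_24 = 24/2 × (14 + (-193))
S_24 = 24/2 × (-179) = -2148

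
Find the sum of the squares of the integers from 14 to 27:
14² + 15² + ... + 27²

Use ∑_{k=1}^{n} k² = n(n+1)(2n+1)/6, then subtract the first 13 terms.
∑_{k=1}^{27} k² = 27×28×55/6 = 6930
∑_{k=1}^{13} k² = 13×14×27/6 = 819
∑_{k=14}^{27} k² = 6930 - 819 = 6111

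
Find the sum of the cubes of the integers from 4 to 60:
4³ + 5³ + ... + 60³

Use ∑_{k=1}^{n} k³ = [n(n+1)/2]², then subtract the first 3 terms.
∑_{k=1}^{60} k³ = [60×61/2]² = 1830² = 3348900
∑_{k=1}^{3} k³ = [3×4/2]² = 6² = 36
∑_{k=4}^{60} k³ = 3348900 - 36 = 3348864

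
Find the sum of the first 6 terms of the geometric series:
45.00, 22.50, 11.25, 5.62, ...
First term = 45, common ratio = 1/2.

Sₙ = a(1 - rⁿ) / (1 - r)
S_6 = 45(1 - (1/2)^6) / (1 - (1/2))
S_6 = 45(1 - (1/64)) / (1/2)
S_6 = 2835/32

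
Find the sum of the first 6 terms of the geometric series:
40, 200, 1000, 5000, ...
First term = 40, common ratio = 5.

Sₙ = a(1 - rⁿ) / (1 - r)
S_6 = 40(1 - 5^6) / (1 - 5)
S_6 = 40(1 - 15625) / (-4)
S_6 = 156240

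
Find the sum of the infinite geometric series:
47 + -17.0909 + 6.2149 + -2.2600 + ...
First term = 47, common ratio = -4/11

For |r| < 1, S = a / (1 - r)
S = 47 / (1 - (-4/11))
S = 47 / (15/11)
S = 517/15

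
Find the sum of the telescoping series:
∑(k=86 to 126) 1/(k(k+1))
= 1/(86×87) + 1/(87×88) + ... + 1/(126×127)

Partial fractions: 1/(k(k+1)) = 1/k - 1/(k+1)
The series telescopes:
= (1/86 - 1/87) + (1/87 - 1/88) + ... + (1/126 - 1/127)
= 1/86 - 1/127
= 41/10922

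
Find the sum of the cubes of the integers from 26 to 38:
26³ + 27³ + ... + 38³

Use ∑_{k=1}^{n} k³ = [n(n+1)/2]², then subtract the first 25 terms.
∑_{k=1}^{38} k³ = [38×39/2]² = 741² = 549081
∑_{k=1}^{25} k³ = [25×26/2]² = 325² = 105625
∑_{k=26}^{38} k³ = 549081 - 105625 = 443456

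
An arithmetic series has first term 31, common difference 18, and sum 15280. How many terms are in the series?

Using S = n/2 × [2a + (n-1)d]
15280 = n/2 × [2(31) + (n-1)(18)]
15280 = n/2 × [62 + 18n - 18]
30560 = n × [44 + 18n]
18n² + (44)n - 30560 = 0
Discriminant: Δ = (44)² - 4(18)(-30560) = 1936 + 2200320 = 2202256
√Δ = 1484
n = [-(44) + √Δ] / (2·18) = (-44 + 1484) / 36 = 1440 / 36 = 40
(The negative root is discarded since n must be a positive integer.)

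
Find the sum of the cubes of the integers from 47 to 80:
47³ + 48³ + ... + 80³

Use ∑_{k=1}^{n} k³ = [n(n+1)/2]², then subtract the first 46 terms.
∑_{k=1}^{80} k³ = [80×81/2]² = 3240² = 10497600
∑_{k=1}^{46} k³ = [46×47/2]² = 1081² = 1168561
∑_{k=47}^{80} k³ = 10497600 - 1168561 = 9329039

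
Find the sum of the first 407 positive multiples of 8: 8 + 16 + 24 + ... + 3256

Factor out 8: = 8(1 + 2 + ... + 407) = 8 × n(n+1)/2
= 8 × 407×408/2
= 8 × 83028
= 664224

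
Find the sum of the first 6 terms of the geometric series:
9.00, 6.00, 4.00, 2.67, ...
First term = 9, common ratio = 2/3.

Sₙ = a(1 - rⁿ) / (1 - r)
S_6 = 9(1 - (2/3)^6) / (1 - (2/3))
S_6 = 9(1 - (64/729)) / (1/3)
S_6 = 665/27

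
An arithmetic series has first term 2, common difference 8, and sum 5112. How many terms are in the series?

Using S = n/2 × [2a + (n-1)d]
5112 = n/2 × [2(2) + (n-1)(8)]
5112 = n/2 × [4 + 8n - 8]
10224 = n × [-4 + 8n]
8n² + (-4)n - 10224 = 0
Discriminant: Δ = (-4)² - 4(8)(-10224) = 16 + 327168 = 327184
√Δ = 572
n = [-(-4) + √Δ] / (2·8) = (4 + 572) / 16 = 576 / 16 = 36
(The negative root is discarded since n must be a positive integer.)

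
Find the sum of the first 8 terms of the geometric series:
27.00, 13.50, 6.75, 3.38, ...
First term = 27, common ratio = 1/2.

Sₙ = a(1 - rⁿ) / (1 - r)
S_8 = 27(1 - (1/2)^8) / (1 - (1/2))
S_8 = 27(1 - (1/256)) / (1/2)
S_8 = 6885/128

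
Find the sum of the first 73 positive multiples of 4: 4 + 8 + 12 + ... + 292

Factor out 4: = 4(1 + 2 + ... + 73) = 4 × n(n+1)/2
= 4 × 73×74/2
= 4 × 2701
= 10804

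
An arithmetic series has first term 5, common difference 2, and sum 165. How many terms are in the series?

Using S = n/2 × [2a + (n-1)d]
165 = n/2 × [2(5) + (n-1)(2)]
165 = n/2 × [10 + 2n - 2]
330 = n × [8 + 2n]
2n² + (8)n - 330 = 0
Discriminant: Δ = (8)² - 4(2)(-330) = 64 + 2640 = 2704
√Δ = 52
n = [-(8) + √Δ] / (2·2) = (-8 + 52) / 4 = 44 / 4 = 11
(The negative root is discarded since n must be a positive integer.)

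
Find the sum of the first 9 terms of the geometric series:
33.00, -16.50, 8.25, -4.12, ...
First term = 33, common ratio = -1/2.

Sₙ = a(1 - rⁿ) / (1 - r)
S_9 = 33(1 - (-1/2)^9) / (1 - (-1/2))
S_9 = 33(1 - (-1/512)) / (3/2)
S_9 = 5643/256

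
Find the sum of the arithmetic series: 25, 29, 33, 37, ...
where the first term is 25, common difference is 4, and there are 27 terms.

Sₙ = n/2 × (first + last)
Last term = a + (n-1)d = 25 + (27-1)×4 = 129
S_27 = 27/2 × (25 + 129)
S_27 = 27/2 × 154 = 2079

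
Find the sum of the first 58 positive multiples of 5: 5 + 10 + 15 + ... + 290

Factor out 5: = 5(1 + 2 + ... + 58) = 5 × n(n+1)/2
= 5 × 58×59/2
= 5 × 1711
= 8555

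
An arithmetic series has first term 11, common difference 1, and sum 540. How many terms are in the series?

Using S = n/2 × [2a + (n-1)d]
540 = n/2 × [2(11) + (n-1)(1)]
540 = n/2 × [22 + 1n - 1]
1080 = n × [21 + 1n]
1n² + (21)n - 1080 = 0
Discriminant: Δ = (21)² - 4(1)(-1080) = 441 + 4320 = 4761
√Δ = 69
n = [-(21) + √Δ] / (2·1) = (-21 + 69) / 2 = 48 / 2 = 24
(The negative root is discarded since n must be a positive integer.)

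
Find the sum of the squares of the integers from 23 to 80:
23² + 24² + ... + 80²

Use ∑_{k=1}^{n} k² = n(n+1)(2n+1)/6, then subtract the first 22 terms.
∑_{k=1}^{80} k² = 80×81×161/6 = 173880
∑_{k=1}^{22} k² = 22×23×45/6 = 3795
∑_{k=23}^{80} k² = 173880 - 3795 = 170085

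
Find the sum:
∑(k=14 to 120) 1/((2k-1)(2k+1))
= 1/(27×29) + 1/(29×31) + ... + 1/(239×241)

Partial fractions: 1/((2k-1)(2k+1)) = (1/2)[1/(2k-1) - 1/(2k+1)]
The series telescopes:
= (1/2)[1/27 - 1/241]
= 107/6507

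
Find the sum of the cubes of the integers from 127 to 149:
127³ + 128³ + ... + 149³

Use ∑_{k=1}^{n} k³ = [n(n+1)/2]², then subtract the first 126 terms.
∑_{k=1}^{149} k³ = [149×150/2]² = 11175² = 124880625
∑_{k=1}^{126} k³ = [126×127/2]² = 8001² = 64016001
∑_{k=127}^{149} k³ = 124880625 - 64016001 = 60864624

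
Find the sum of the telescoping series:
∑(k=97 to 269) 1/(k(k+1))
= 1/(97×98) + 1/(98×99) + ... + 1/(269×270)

Partial fractions: 1/(k(k+1)) = 1/k - 1/(k+1)
The series telescopes:
= (1/97 - 1/98) + (1/98 - 1/99) + ... + (1/269 - 1/270)
= 1/97 - 1/270
= 173/26190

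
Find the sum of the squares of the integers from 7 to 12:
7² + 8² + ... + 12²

Use ∑_{k=1}^{n} k² = n(n+1)(2n+1)/6, then subtract the first 6 terms.
∑_{k=1}^{12} k² = 12×13×25/6 = 650
∑_{k=1}^{6} k² = 6×7×13/6 = 91
∑_{k=7}^{12} k² = 650 - 91 = 559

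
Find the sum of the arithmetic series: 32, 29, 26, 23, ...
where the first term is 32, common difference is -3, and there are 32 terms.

Sₙ = n/2 × (first + last)
Last term = a + (n-1)d = 32 + (32-1)×(-3) = -61
S_32 = 32/2 × (32 + (-61))
S_32 = 32/2 × (-29) = -464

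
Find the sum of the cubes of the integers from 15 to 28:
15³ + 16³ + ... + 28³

Use ∑_{k=1}^{n} k³ = [n(n+1)/2]², then subtract the first 14 terms.
∑_{k=1}^{28} k³ = [28×29/2]² = 406² = 164836
∑_{k=1}^{14} k³ = [14×15/2]² = 105² = 11025
∑_{k=15}^{28} k³ = 164836 - 11025 = 153811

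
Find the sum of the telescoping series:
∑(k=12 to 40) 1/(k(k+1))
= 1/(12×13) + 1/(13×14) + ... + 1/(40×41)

Partial fractions: 1/(k(k+1)) = 1/k - 1/(k+1)
The series telescopes:
= (1/12 - 1/13) + (1/13 - 1/14) + ... + (1/40 - 1/41)
= 1/12 - 1/41
= 29/492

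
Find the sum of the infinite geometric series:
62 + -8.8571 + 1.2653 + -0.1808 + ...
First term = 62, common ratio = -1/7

For |r| < 1, S = a / (1 - r)
S = 62 / (1 - (-1/7))
S = 62 / (8/7)
S = 217/4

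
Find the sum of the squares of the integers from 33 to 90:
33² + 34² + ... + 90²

Use ∑_{k=1}^{n} k² = n(n+1)(2n+1)/6, then subtract the first 32 terms.
∑_{k=1}^{90} k² = 90×91×181/6 = 247065
∑_{k=1}^{32} k² = 32×33×65/6 = 11440
∑_{k=33}^{90} k² = 247065 - 11440 = 235625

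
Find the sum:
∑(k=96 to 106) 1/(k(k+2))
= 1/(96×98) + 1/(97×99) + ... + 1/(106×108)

Partial fractions: 1/(k(k+2)) = (1/2)[1/k - 1/(k+2)]
Telescoping leaves the first two and last two terms:
= (1/2)[1/96 + 1/97 - 1/107 - 1/108]
= 19019/17934912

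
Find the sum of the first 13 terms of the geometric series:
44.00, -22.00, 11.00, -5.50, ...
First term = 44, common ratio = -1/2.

Sₙ = a(1 - rⁿ) / (1 - r)
S_13 = 44(1 - (-1/2)^13) / (1 - (-1/2))
S_13 = 44(1 - (-1/8192)) / (3/2)
S_13 = 30041/1024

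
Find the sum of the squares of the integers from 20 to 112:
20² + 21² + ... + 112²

Use ∑_{k=1}^{n} k² = n(n+1)(2n+1)/6, then subtract the first 19 terms.
∑_{k=1}^{112} k² = 112×113×225/6 = 474600
∑_{k=1}^{19} k² = 19×20×39/6 = 2470
∑_{k=20}^{112} k² = 474600 - 2470 = 472130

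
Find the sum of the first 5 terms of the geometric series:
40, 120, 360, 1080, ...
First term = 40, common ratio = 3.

Sₙ = a(1 - rⁿ) / (1 - r)
S_5 = 40(1 - 3^5) / (1 - 3)
S_5 = 40(1 - 243) / (-2)
S_5 = 4840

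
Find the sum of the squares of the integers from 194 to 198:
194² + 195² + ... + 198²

Use ∑_{k=1}^{n} k² = n(n+1)(2n+1)/6, then subtract the first 193 terms.
∑_{k=1}^{198} k² = 198×199×397/6 = 2607099
∑_{k=1}^{193} k² = 193×194×387/6 = 2415009
∑_{k=194}^{198} k² = 2607099 - 2415009 = 192090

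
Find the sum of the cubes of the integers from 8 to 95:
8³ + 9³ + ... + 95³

Use ∑_{k=1}^{n} k³ = [n(n+1)/2]², then subtract the first 7 terms.
∑_{k=1}^{95} k³ = [95×96/2]² = 4560² = 20793600
∑_{k=1}^{7} k³ = [7×8/2]² = 28² = 784
∑_{k=8}^{95} k³ = 20793600 - 784 = 20792816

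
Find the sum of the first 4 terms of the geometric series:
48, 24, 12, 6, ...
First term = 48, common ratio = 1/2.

Sₙ = a(1 - rⁿ) / (1 - r)
S_4 = 48(1 - (1/2)^4) / (1 - (1/2))
S_4 = 48(1 - (1/16)) / (1/2)
S_4 = 90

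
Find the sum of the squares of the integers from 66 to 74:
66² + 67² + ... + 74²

Use ∑_{k=1}^{n} k² = n(n+1)(2n+1)/6, then subtract the first 65 terms.
∑_{k=1}^{74} k² = 74×75×149/6 = 137825
∑_{k=1}^{65} k² = 65×66×131/6 = 93665
∑_{k=66}^{74} k² = 137825 - 93665 = 44160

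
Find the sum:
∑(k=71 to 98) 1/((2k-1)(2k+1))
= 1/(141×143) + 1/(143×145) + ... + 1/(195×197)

Partial fractions: 1/((2k-1)(2k+1)) = (1/2)[1/(2k-1) - 1/(2k+1)]
The series telescopes:
= (1/2)[1/141 - 1/197]
= 28/27777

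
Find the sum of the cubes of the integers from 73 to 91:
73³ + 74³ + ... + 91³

Use ∑_{k=1}^{n} k³ = [n(n+1)/2]², then subtract the first 72 terms.
∑_{k=1}^{91} k³ = [91×92/2]² = 4186² = 17522596
∑_{k=1}^{72} k³ = [72×73/2]² = 2628² = 6906384
∑_{k=73}^{91} k³ = 17522596 - 6906384 = 10616212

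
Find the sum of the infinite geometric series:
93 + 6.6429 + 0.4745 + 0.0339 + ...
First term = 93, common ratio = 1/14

For |r| < 1, S = a / (1 - r)
S = 93 / (1 - (1/14))
S = 93 / (13/14)
S = 1302/13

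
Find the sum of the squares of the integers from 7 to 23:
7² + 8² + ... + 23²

Use ∑_{k=1}^{n} k² = n(n+1)(2n+1)/6, then subtract the first 6 terms.
∑_{k=1}^{23} k² = 23×24×47/6 = 4324
∑_{k=1}^{6} k² = 6×7×13/6 = 91
∑_{k=7}^{23} k² = 4324 - 91 = 4233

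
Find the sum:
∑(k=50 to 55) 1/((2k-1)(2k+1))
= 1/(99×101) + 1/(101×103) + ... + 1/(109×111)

Partial fractions: 1/((2k-1)(2k+1)) = (1/2)[1/(2k-1) - 1/(2k+1)]
The series telescopes:
= (1/2)[1/99 - 1/111]
= 2/3663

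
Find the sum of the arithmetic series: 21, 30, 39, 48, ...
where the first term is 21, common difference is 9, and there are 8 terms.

Sₙ = n/2 × (first + last)
Last term = a + (n-1)d = 21 + (8-1)×9 = 84
S_8 = 8/2 × (21 + 84)
S_8 = 8/2 × 105 = 420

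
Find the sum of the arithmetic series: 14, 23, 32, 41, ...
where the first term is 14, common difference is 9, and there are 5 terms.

Sₙ = n/2 × (first + last)
Last term = a + (n-1)d = 14 + (5-1)×9 = 50
S_5 = 5/2 × (14 + 50)
S_5 = 5/2 × 64 = 160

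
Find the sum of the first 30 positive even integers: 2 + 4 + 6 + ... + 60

Sum of first n even numbers = n(n+1)
= 30×31
= 930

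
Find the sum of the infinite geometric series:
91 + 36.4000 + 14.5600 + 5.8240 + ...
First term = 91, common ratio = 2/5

For |r| < 1, S = a / (1 - r)
S = 91 / (1 - (2/5))
S = 91 / (3/5)
S = 455/3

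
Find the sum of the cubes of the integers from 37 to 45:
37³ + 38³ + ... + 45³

Use ∑_{k=1}^{n} k³ = [n(n+1)/2]², then subtract the first 36 terms.
∑_{k=1}^{45} k³ = [45×46/2]² = 1035² = 1071225
∑_{k=1}^{36} k³ = [36×37/2]² = 666² = 443556
∑_{k=37}^{45} k³ = 1071225 - 443556 = 627669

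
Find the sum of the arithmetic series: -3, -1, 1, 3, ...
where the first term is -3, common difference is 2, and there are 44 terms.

Sₙ = n/2 × (first + last)
Last term = a + (n-1)d = -3 + (44-1)×2 = 83
S_44 = 44/2 × (-3 + 83)
S_44 = 44/2 × 80 = 1760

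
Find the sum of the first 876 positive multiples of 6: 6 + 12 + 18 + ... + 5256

Factor out 6: = 6(1 + 2 + ... + 876) = 6 × n(n+1)/2
= 6 × 876×877/2
= 6 × 384126
= 2304756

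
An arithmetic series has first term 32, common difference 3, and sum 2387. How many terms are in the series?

Using S = n/2 × [2a + (n-1)d]
2387 = n/2 × [2(32) + (n-1)(3)]
2387 = n/2 × [64 + 3n - 3]
4774 = n × [61 + 3n]
3n² + (61)n - 4774 = 0
Discriminant: Δ = (61)² - 4(3)(-4774) = 3721 + 57288 = 61009
√Δ = 247
n = [-(61) + √Δ] / (2·3) = (-61 + 247) / 6 = 186 / 6 = 31
(The negative root is discarded since n must be a positive integer.)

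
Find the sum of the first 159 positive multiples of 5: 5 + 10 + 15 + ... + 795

Factor out 5: = 5(1 + 2 + ... + 159) = 5 × n(n+1)/2
= 5 × 159×160/2
= 5 × 12720
= 63600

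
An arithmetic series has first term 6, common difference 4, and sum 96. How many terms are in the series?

Using S = n/2 × [2a + (n-1)d]
96 = n/2 × [2(6) + (n-1)(4)]
96 = n/2 × [12 + 4n - 4]
192 = n × [8 + 4n]
4n² + (8)n - 192 = 0
Discriminant: Δ = (8)² - 4(4)(-192) = 64 + 3072 = 3136
√Δ = 56
n = [-(8) + √Δ] / (2·4) = (-8 + 56) / 8 = 48 / 8 = 6
(The negative root is discarded since n must be a positive integer.)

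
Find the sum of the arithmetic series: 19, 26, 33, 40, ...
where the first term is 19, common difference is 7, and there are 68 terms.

Sₙ = n/2 × (first + last)
Last term = a + (n-1)d = 19 + (68-1)×7 = 488
S_68 = 68/2 × (19 + 488)
S_68 = 68/2 × 507 = 17238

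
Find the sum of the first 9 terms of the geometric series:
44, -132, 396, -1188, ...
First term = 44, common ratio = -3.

Sₙ = a(1 - rⁿ) / (1 - r)
S_9 = 44(1 - (-3)^9) / (1 - (-3))
S_9 = 44(1 - (-19683)) / (4)
S_9 = 216524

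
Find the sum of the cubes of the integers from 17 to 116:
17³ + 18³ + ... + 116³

Use ∑_{k=1}^{n} k³ = [n(n+1)/2]², then subtract the first 16 terms.
∑_{k=1}^{116} k³ = [116×117/2]² = 6786² = 46049796
∑_{k=1}^{16} k³ = [16×17/2]² = 136² = 18496
∑_{k=17}^{116} k³ = 46049796 - 18496 = 46031300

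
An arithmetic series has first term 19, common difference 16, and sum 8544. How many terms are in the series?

Using S = n/2 × [2a + (n-1)d]
8544 = n/2 × [2(19) + (n-1)(16)]
8544 = n/2 × [38 + 16n - 16]
17088 = n × [22 + 16n]
16n² + (22)n - 17088 = 0
Discriminant: Δ = (22)² - 4(16)(-17088) = 484 + 1093632 = 1094116
√Δ = 1046
n = [-(22) + √Δ] / (2·16) = (-22 + 1046) / 32 = 1024 / 32 = 32
(The negative root is discarded since n must be a positive integer.)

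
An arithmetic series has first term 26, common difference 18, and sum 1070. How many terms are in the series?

Using S = n/2 × [2a + (n-1)d]
1070 = n/2 × [2(26) + (n-1)(18)]
1070 = n/2 × [52 + 18n - 18]
2140 = n × [34 + 18n]
18n² + (34)n - 2140 = 0
Discriminant: Δ = (34)² - 4(18)(-2140) = 1156 + 154080 = 155236
√Δ = 394
n = [-(34) + √Δ] / (2·18) = (-34 + 394) / 36 = 360 / 36 = 10
(The negative root is discarded since n must be a positive integer.)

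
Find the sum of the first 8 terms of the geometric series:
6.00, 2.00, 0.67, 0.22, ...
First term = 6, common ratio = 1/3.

Sₙ = a(1 - rⁿ) / (1 - r)
S_8 = 6(1 - (1/3)^8) / (1 - (1/3))
S_8 = 6(1 - (1/6561)) / (2/3)
S_8 = 6560/729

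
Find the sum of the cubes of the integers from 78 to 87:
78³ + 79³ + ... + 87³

Use ∑_{k=1}^{n} k³ = [n(n+1)/2]², then subtract the first 77 terms.
∑_{k=1}^{87} k³ = [87×88/2]² = 3828² = 14653584
∑_{k=1}^{77} k³ = [77×78/2]² = 3003² = 9018009
∑_{k=78}^{87} k³ = 14653584 - 9018009 = 5635575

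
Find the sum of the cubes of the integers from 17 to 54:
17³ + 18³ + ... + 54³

Use ∑_{k=1}^{n} k³ = [n(n+1)/2]², then subtract the first 16 terms.
∑_{k=1}^{54} k³ = [54×55/2]² = 1485² = 2205225
∑_{k=1}^{16} k³ = [16×17/2]² = 136² = 18496
∑_{k=17}^{54} k³ = 2205225 - 18496 = 2186729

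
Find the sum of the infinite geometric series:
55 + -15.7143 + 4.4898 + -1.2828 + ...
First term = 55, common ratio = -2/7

For |r| < 1, S = a / (1 - r)
S = 55 / (1 - (-2/7))
S = 55 / (9/7)
S = 385/9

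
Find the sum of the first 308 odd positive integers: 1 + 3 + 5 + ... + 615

Sum of first n odd numbers = n²
= 308²
= 94864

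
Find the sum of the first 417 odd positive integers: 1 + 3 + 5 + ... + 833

Sum of first n odd numbers = n²
= 417²
= 173889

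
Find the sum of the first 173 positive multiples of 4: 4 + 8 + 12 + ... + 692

Factor out 4: = 4(1 + 2 + ... + 173) = 4 × n(n+1)/2
= 4 × 173×174/2
= 4 × 15051
= 60204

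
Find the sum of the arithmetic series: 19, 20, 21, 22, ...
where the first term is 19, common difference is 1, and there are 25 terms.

Sₙ = n/2 × (first + last)
Last term = a + (n-1)d = 19 + (25-1)×1 = 43
S_25 = 25/2 × (19 + 43)
S_25 = 25/2 × 62 = 775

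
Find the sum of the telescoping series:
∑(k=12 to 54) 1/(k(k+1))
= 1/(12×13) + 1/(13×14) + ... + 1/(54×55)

Partial fractions: 1/(k(k+1)) = 1/k - 1/(k+1)
The series telescopes:
= (1/12 - 1/13) + (1/13 - 1/14) + ... + (1/54 - 1/55)
= 1/12 - 1/55
= 43/660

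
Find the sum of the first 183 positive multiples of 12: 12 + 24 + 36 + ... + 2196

Factor out 12: = 12(1 + 2 + ... + 183) = 12 × n(n+1)/2
= 12 × 183×184/2
= 12 × 16836
= 202032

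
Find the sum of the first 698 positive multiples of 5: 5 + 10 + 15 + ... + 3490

Factor out 5: = 5(1 + 2 + ... + 698) = 5 × n(n+1)/2
= 5 × 698×699/2
= 5 × 243951
= 1219755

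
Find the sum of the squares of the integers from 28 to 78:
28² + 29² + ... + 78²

Use ∑_{k=1}^{n} k² = n(n+1)(2n+1)/6, then subtract the first 27 terms.
∑_{k=1}^{78} k² = 78×79×157/6 = 161239
∑_{k=1}^{27} k² = 27×28×55/6 = 6930
∑_{k=28}^{78} k² = 161239 - 6930 = 154309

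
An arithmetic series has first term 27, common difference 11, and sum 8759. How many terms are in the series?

Using S = n/2 × [2a + (n-1)d]
8759 = n/2 × [2(27) + (n-1)(11)]
8759 = n/2 × [54 + 11n - 11]
17518 = n × [43 + 11n]
11n² + (43)n - 17518 = 0
Discriminant: Δ = (43)² - 4(11)(-17518) = 1849 + 770792 = 772641
√Δ = 879
n = [-(43) + √Δ] / (2·11) = (-43 + 879) / 22 = 836 / 22 = 38
(The negative root is discarded since n must be a positive integer.)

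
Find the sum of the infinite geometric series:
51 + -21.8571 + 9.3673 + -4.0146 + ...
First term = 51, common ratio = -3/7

For |r| < 1, S = a / (1 - r)
S = 51 / (1 - (-3/7))
S = 51 / (10/7)
S = 357/10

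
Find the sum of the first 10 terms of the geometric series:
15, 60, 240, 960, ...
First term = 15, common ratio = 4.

Sₙ = a(1 - rⁿ) / (1 - r)
S_10 = 15(1 - 4^10) / (1 - 4)
S_10 = 15(1 - 1048576) / (-3)
S_10 = 5242875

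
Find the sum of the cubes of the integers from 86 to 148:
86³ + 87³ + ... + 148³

Use ∑_{k=1}^{n} k³ = [n(n+1)/2]², then subtract the first 85 terms.
∑_{k=1}^{148} k³ = [148×149/2]² = 11026² = 121572676
∑_{k=1}^{85} k³ = [85×86/2]² = 3655² = 13359025
∑_{k=86}^{148} k³ = 121572676 - 13359025 = 108213651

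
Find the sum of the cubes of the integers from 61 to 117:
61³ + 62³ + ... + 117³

Use ∑_{k=1}^{n} k³ = [n(n+1)/2]², then subtract the first 60 terms.
∑_{k=1}^{117} k³ = [117×118/2]² = 6903² = 47651409
∑_{k=1}^{60} k³ = [60×61/2]² = 1830² = 3348900
∑_{k=61}^{117} k³ = 47651409 - 3348900 = 44302509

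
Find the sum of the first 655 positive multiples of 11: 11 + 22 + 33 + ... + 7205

Factor out 11: = 11(1 + 2 + ... + 655) = 11 × n(n+1)/2
= 11 × 655×656/2
= 11 × 214840
= 2363240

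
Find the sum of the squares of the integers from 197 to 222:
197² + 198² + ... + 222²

Use ∑_{k=1}^{n} k² = n(n+1)(2n+1)/6, then subtract the first 196 terms.
∑_{k=1}^{222} k² = 222×223×445/6 = 3671695
∑_{k=1}^{196} k² = 196×197×393/6 = 2529086
∑_{k=197}^{222} k² = 3671695 - 2529086 = 1142609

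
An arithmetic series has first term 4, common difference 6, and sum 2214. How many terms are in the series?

Using S = n/2 × [2a + (n-1)d]
2214 = n/2 × [2(4) + (n-1)(6)]
2214 = n/2 × [8 + 6n - 6]
4428 = n × [2 + 6n]
6n² + (2)n - 4428 = 0
Discriminant: Δ = (2)² - 4(6)(-4428) = 4 + 106272 = 106276
√Δ = 326
n = [-(2) + √Δ] / (2·6) = (-2 + 326) / 12 = 324 / 12 = 27
(The negative root is discarded since n must be a positive integer.)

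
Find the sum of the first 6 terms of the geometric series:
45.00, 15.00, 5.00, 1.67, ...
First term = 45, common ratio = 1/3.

Sₙ = a(1 - rⁿ) / (1 - r)
S_6 = 45(1 - (1/3)^6) / (1 - (1/3))
S_6 = 45(1 - (1/729)) / (2/3)
S_6 = 1820/27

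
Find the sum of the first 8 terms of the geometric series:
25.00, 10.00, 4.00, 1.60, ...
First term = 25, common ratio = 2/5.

Sₙ = a(1 - rⁿ) / (1 - r)
S_8 = 25(1 - (2/5)^8) / (1 - (2/5))
S_8 = 25(1 - (256/390625)) / (3/5)
S_8 = 130123/3125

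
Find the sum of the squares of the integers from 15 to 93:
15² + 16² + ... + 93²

Use ∑_{k=1}^{n} k² = n(n+1)(2n+1)/6, then subtract the first 14 terms.
∑_{k=1}^{93} k² = 93×94×187/6 = 272459
∑_{k=1}^{14} k² = 14×15×29/6 = 1015
∑_{k=15}^{93} k² = 272459 - 1015 = 271444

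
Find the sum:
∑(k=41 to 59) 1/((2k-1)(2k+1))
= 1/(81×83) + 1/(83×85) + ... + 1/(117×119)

Partial fractions: 1/((2k-1)(2k+1)) = (1/2)[1/(2k-1) - 1/(2k+1)]
The series telescopes:
= (1/2)[1/81 - 1/119]
= 19/9639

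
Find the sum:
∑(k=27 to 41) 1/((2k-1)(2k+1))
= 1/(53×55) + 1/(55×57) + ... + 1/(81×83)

Partial fractions: 1/((2k-1)(2k+1)) = (1/2)[1/(2k-1) - 1/(2k+1)]
The series telescopes:
= (1/2)[1/53 - 1/83]
= 15/4399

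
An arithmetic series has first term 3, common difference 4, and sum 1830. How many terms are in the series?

Using S = n/2 × [2a + (n-1)d]
1830 = n/2 × [2(3) + (n-1)(4)]
1830 = n/2 × [6 + 4n - 4]
3660 = n × [2 + 4n]
4n² + (2)n - 3660 = 0
Discriminant: Δ = (2)² - 4(4)(-3660) = 4 + 58560 = 58564
√Δ = 242
n = [-(2) + √Δ] / (2·4) = (-2 + 242) / 8 = 240 / 8 = 30
(The negative root is discarded since n must be a positive integer.)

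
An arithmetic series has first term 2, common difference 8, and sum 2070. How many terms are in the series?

Using S = n/2 × [2a + (n-1)d]
2070 = n/2 × [2(2) + (n-1)(8)]
2070 = n/2 × [4 + 8n - 8]
4140 = n × [-4 + 8n]
8n² + (-4)n - 4140 = 0
Discriminant: Δ = (-4)² - 4(8)(-4140) = 16 + 132480 = 132496
√Δ = 364
n = [-(-4) + √Δ] / (2·8) = (4 + 364) / 16 = 368 / 16 = 23
(The negative root is discarded since n must be a positive integer.)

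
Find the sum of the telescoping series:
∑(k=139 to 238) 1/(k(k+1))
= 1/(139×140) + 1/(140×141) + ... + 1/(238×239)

Partial fractions: 1/(k(k+1)) = 1/k - 1/(k+1)
The series telescopes:
= (1/139 - 1/140) + (1/140 - 1/141) + ... + (1/238 - 1/239)
= 1/139 - 1/239
= 100/33221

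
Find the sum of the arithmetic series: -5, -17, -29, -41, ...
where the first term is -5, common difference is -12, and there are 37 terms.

Sₙ = n/2 × (first + last)
Last term = a + (n-1)d = -5 + (37-1)×(-12) = -437
S_37 = 37/2 × (-5 + (-437))
S_37 = 37/2 × (-442) = -8177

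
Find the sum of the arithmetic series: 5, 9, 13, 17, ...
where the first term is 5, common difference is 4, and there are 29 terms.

Sₙ = n/2 × (first + last)
Last term = a + (n-1)d = 5 + (29-1)×4 = 117
S_29 = 29/2 × (5 + 117)
S_29 = 29/2 × 122 = 1769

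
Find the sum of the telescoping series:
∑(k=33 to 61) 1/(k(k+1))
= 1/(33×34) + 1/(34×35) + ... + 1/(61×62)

Partial fractions: 1/(k(k+1)) = 1/k - 1/(k+1)
The series telescopes:
= (1/33 - 1/34) + (1/34 - 1/35) + ... + (1/61 - 1/62)
= 1/33 - 1/62
= 29/2046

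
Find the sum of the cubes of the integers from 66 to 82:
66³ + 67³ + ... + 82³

Use ∑_{k=1}^{n} k³ = [n(n+1)/2]², then subtract the first 65 terms.
∑_{k=1}^{82} k³ = [82×83/2]² = 3403² = 11580409
∑_{k=1}^{65} k³ = [65×66/2]² = 2145² = 4601025
∑_{k=66}^{82} k³ = 11580409 - 4601025 = 6979384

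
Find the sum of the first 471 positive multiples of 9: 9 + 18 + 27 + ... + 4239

Factor out 9: = 9(1 + 2 + ... + 471) = 9 × n(n+1)/2
= 9 × 471×472/2
= 9 × 111156
= 1000404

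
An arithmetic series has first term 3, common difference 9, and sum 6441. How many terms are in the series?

Using S = n/2 × [2a + (n-1)d]
6441 = n/2 × [2(3) + (n-1)(9)]
6441 = n/2 × [6 + 9n - 9]
12882 = n × [-3 + 9n]
9n² + (-3)n - 12882 = 0
Discriminant: Δ = (-3)² - 4(9)(-12882) = 9 + 463752 = 463761
√Δ = 681
n = [-(-3) + √Δ] / (2·9) = (3 + 681) / 18 = 684 / 18 = 38
(The negative root is discarded since n must be a positive integer.)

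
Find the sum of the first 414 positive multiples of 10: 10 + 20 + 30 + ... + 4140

Factor out 10: = 10(1 + 2 + ... + 414) = 10 × n(n+1)/2
= 10 × 414×415/2
= 10 × 85905
= 859050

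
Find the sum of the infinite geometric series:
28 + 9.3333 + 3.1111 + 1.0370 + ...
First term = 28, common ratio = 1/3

For |r| < 1, S = a / (1 - r)
S = 28 / (1 - (1/3))
S = 28 / (2/3)
S = 42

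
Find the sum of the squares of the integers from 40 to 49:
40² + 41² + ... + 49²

Use ∑_{k=1}^{n} k² = n(n+1)(2n+1)/6, then subtract the first 39 terms.
∑_{k=1}^{49} k² = 49×50×99/6 = 40425
∑_{k=1}^{39} k² = 39×40×79/6 = 20540
∑_{k=40}^{49} k² = 40425 - 20540 = 19885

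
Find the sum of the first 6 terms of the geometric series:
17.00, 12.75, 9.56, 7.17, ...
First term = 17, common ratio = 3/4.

Sₙ = a(1 - rⁿ) / (1 - r)
S_6 = 17(1 - (3/4)^6) / (1 - (3/4))
S_6 = 17(1 - (729/4096)) / (1/4)
S_6 = 57239/1024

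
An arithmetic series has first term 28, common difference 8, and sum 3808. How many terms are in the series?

Using S = n/2 × [2a + (n-1)d]
3808 = n/2 × [2(28) + (n-1)(8)]
3808 = n/2 × [56 + 8n - 8]
7616 = n × [48 + 8n]
8n² + (48)n - 7616 = 0
Discriminant: Δ = (48)² - 4(8)(-7616) = 2304 + 243712 = 246016
√Δ = 496
n = [-(48) + √Δ] / (2·8) = (-48 + 496) / 16 = 448 / 16 = 28
(The negative root is discarded since n must be a positive integer.)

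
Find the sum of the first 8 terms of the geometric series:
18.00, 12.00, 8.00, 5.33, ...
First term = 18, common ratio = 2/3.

Sₙ = a(1 - rⁿ) / (1 - r)
S_8 = 18(1 - (2/3)^8) / (1 - (2/3))
S_8 = 18(1 - (256/6561)) / (1/3)
S_8 = 12610/243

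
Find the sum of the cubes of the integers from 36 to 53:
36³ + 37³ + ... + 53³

Use ∑_{k=1}^{n} k³ = [n(n+1)/2]², then subtract the first 35 terms.
∑_{k=1}^{53} k³ = [53×54/2]² = 1431² = 2047761
∑_{k=1}^{35} k³ = [35×36/2]² = 630² = 396900
∑_{k=36}^{53} k³ = 2047761 - 396900 = 1650861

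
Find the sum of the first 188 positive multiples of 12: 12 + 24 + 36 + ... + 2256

Factor out 12: = 12(1 + 2 + ... + 188) = 12 × n(n+1)/2
= 12 × 188×189/2
= 12 × 17766
= 213192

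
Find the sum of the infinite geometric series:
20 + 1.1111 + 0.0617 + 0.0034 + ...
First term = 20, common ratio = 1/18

For |r| < 1, S = a / (1 - r)
S = 20 / (1 - (1/18))
S = 20 / (17/18)
S = 360/17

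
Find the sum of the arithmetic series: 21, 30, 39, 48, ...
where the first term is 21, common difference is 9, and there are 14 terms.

Sₙ = n/2 × (first + last)
Last term = a + (n-1)d = 21 + (14-1)×9 = 138
S_14 = 14/2 × (21 + 138)
S_14 = 14/2 × 159 = 1113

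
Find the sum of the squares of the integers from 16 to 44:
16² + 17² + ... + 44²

Use ∑_{k=1}^{n} k² = n(n+1)(2n+1)/6, then subtract the first 15 terms.
∑_{k=1}^{44} k² = 44×45×89/6 = 29370
∑_{k=1}^{15} k² = 15×16×31/6 = 1240
∑_{k=16}^{44} k² = 29370 - 1240 = 28130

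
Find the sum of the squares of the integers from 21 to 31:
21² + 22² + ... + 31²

Use ∑_{k=1}^{n} k² = n(n+1)(2n+1)/6, then subtract the first 20 terms.
∑_{k=1}^{31} k² = 31×32×63/6 = 10416
∑_{k=1}^{20} k² = 20×21×41/6 = 2870
∑_{k=21}^{31} k² = 10416 - 2870 = 7546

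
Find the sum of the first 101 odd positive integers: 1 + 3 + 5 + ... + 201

Sum of first n odd numbers = n²
= 101²
= 10201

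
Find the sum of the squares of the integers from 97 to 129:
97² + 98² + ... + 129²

Use ∑_{k=1}^{n} k² = n(n+1)(2n+1)/6, then subtract the first 96 terms.
∑_{k=1}^{129} k² = 129×130×259/6 = 723905
∑_{k=1}^{96} k² = 96×97×193/6 = 299536
∑_{k=97}^{129} k² = 723905 - 299536 = 424369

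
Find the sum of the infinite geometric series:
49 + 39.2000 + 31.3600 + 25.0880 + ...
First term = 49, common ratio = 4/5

For |r| < 1, S = a / (1 - r)
S = 49 / (1 - (4/5))
S = 49 / (1/5)
S = 245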